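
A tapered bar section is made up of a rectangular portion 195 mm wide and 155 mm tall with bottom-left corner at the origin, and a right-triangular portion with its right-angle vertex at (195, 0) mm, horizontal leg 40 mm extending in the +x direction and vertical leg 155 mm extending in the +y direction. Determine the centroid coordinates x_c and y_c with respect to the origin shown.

rectangular portion: A = 195 × 155 = 30225.00, centroid at (97.50, 77.50).
triangular portion: A = ½·40·155 = 3100.00, centroid at (208.33, 51.67).
ΣA = 33325.00 mm²
ΣAx_c = (30225.00)(97.50) + (3100.00)(208.33) = 3592770.83 mm³
ΣAy_c = (30225.00)(77.50) + (3100.00)(51.67) = 2502604.17 mm³
x_c = 3592770.83 / 33325.00 = 107.81 mm
y_c = 2502604.17 / 33325.00 = 75.10 mm

x_c = 107.81 mm, y_c = 75.10 mm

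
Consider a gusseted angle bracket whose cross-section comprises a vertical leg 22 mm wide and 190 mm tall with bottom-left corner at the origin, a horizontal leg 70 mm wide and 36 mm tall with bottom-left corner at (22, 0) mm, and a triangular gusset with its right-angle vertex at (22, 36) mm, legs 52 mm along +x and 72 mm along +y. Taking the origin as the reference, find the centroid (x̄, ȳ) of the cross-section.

vertical leg: A = 22 × 190 = 4180.00, centroid at (11.00, 95.00).
horizontal leg: A = 70 × 36 = 2520.00, centroid at (57.00, 18.00).
gusset: A = ½·52·72 = 1872.00, centroid at (39.33, 60.00).
ΣA = 8572.00 mm²
ΣAx̄ = (4180.00)(11.00) + (2520.00)(57.00) + (1872.00)(39.33) = 263252.00 mm³
ΣAȳ = (4180.00)(95.00) + (2520.00)(18.00) + (1872.00)(60.00) = 554780.00 mm³
x̄ = 263252.00 / 8572.00 = 30.71 mm
ȳ = 554780.00 / 8572.00 = 64.72 mm

x̄ = 30.71 mm, ȳ = 64.72 mm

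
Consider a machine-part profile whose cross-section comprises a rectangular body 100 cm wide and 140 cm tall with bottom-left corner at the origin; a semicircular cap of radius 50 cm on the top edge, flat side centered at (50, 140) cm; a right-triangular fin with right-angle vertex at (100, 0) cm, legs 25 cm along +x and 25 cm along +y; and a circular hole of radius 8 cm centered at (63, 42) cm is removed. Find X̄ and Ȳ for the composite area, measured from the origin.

X̄ = 50.87 cm, Ȳ = 89.10 cm

Part | A | x̄ᵢ | ȳᵢ | A·x̄ᵢ | A·ȳᵢ
rectangular body | 14000.00 | 50.00 | 70.00 | 700000.00 | 980000.00
semicircular top | 3926.99 | 50.00 | 161.22 | 196349.54 | 633112.05
triangular fin | 312.50 | 108.33 | 8.33 | 33854.17 | 2604.17
hole | -201.06 | 63.00 | 42.00 | -12666.90 | -8444.60
Σ | 18038.43 |  |  | 917536.81 | 1607271.61
X̄ = 917536.81 / 18038.43 = 50.87 cm
Ȳ = 1607271.61 / 18038.43 = 89.10 cm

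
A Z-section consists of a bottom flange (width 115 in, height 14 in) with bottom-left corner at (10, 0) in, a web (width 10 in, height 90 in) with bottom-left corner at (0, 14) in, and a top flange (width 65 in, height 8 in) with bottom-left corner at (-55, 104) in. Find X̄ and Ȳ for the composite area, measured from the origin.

bottom flange: A = 115 × 14 = 1610.00, centroid at (67.50, 7.00).
web: A = 10 × 90 = 900.00, centroid at (5.00, 59.00).
top flange: A = 65 × 8 = 520.00, centroid at (-22.50, 108.00).
ΣA = 3030.00 in²
ΣAX̄ = (1610.00)(67.50) + (900.00)(5.00) + (520.00)(-22.50) = 101475.00 in³
ΣAȲ = (1610.00)(7.00) + (900.00)(59.00) + (520.00)(108.00) = 120530.00 in³
X̄ = 101475.00 / 3030.00 = 33.49 in
Ȳ = 120530.00 / 3030.00 = 39.78 in

X̄ = 33.49 in, Ȳ = 39.78 in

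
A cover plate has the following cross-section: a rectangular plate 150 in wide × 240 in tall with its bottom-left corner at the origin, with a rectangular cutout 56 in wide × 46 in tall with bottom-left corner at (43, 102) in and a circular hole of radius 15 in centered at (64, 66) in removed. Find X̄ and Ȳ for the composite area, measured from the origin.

plate: A = 150 × 240 = 36000.00, centroid at (75.00, 120.00).
hole 1: A = −(56 × 46) = -2576.00, centroid at (71.00, 125.00).
hole 2: A = −π·15² = -706.86, centroid at (64.00, 66.00).
ΣA = 32717.14 in²
ΣAX̄ = (36000.00)(75.00) + (-2576.00)(71.00) + (-706.86)(64.00) = 2471865.07 in³
ΣAȲ = (36000.00)(120.00) + (-2576.00)(125.00) + (-706.86)(66.00) = 3951347.35 in³
X̄ = 2471865.07 / 32717.14 = 75.55 in
Ȳ = 3951347.35 / 32717.14 = 120.77 in

X̄ = 75.55 in, Ȳ = 120.77 in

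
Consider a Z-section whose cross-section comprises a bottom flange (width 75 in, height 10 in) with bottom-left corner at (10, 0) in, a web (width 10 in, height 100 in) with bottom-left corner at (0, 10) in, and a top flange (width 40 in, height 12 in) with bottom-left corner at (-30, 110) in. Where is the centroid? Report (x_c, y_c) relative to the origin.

x_c = 16.07 in, y_c = 53.56 in

Part | A | x̄ᵢ | ȳᵢ | A·x̄ᵢ | A·ȳᵢ
bottom flange | 750.00 | 47.50 | 5.00 | 35625.00 | 3750.00
web | 1000.00 | 5.00 | 60.00 | 5000.00 | 60000.00
top flange | 480.00 | -10.00 | 116.00 | -4800.00 | 55680.00
Σ | 2230.00 |  |  | 35825.00 | 119430.00
x_c = 35825.00 / 2230.00 = 16.07 in
y_c = 119430.00 / 2230.00 = 53.56 in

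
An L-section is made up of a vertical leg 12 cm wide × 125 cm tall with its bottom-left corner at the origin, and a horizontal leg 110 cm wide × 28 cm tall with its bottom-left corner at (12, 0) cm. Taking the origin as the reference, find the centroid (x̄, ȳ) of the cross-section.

Part | A | x̄ᵢ | ȳᵢ | A·x̄ᵢ | A·ȳᵢ
vertical leg | 1500.00 | 6.00 | 62.50 | 9000.00 | 93750.00
horizontal leg | 3080.00 | 67.00 | 14.00 | 206360.00 | 43120.00
Σ | 4580.00 |  |  | 215360.00 | 136870.00
x̄ = 215360.00 / 4580.00 = 47.02 cm
ȳ = 136870.00 / 4580.00 = 29.88 cm

x̄ = 47.02 cm, ȳ = 29.88 cm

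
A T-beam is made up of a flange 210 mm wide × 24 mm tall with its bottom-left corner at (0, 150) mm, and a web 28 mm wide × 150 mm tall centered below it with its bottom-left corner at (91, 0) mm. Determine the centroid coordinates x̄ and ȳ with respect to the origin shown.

web: A = 28 × 150 = 4200.00, centroid at (105.00, 75.00).
flange: A = 210 × 24 = 5040.00, centroid at (105.00, 162.00).
ΣA = 9240.00 mm²
ΣAx̄ = (4200.00)(105.00) + (5040.00)(105.00) = 970200.00 mm³
ΣAȳ = (4200.00)(75.00) + (5040.00)(162.00) = 1131480.00 mm³
x̄ = 970200.00 / 9240.00 = 105.00 mm
ȳ = 1131480.00 / 9240.00 = 122.45 mm

x̄ = 105.00 mm, ȳ = 122.45 mm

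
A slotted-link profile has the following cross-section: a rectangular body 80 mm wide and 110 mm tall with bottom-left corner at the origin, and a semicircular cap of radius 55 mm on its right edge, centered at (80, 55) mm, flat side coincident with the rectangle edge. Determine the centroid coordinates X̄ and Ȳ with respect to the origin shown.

rectangular body: A = 80 × 110 = 8800.00, centroid at (40.00, 55.00).
semicircular end: A = ½π·55² = 4751.66, centroid at (103.34, 55.00).
ΣA = 13551.66 mm², ΣAX̄ = 843049.38 mm³, ΣAȲ = 745341.24 mm³.
X̄ = 843049.38/13551.66 = 62.21 mm; Ȳ = 745341.24/13551.66 = 55.00 mm.

X̄ = 62.21 mm, Ȳ = 55.00 mm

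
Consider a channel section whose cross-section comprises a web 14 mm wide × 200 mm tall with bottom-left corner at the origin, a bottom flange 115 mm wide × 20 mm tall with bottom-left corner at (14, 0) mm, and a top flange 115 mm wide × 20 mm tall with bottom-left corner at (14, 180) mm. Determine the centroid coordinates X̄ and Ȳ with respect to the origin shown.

X̄ = 47.09 mm, Ȳ = 100.00 mm

web: A = 14 × 200 = 2800.00, centroid at (7.00, 100.00).
bottom flange: A = 115 × 20 = 2300.00, centroid at (71.50, 10.00).
top flange: A = 115 × 20 = 2300.00, centroid at (71.50, 190.00).
ΣA = 7400.00 mm²
ΣAX̄ = (2800.00)(7.00) + (2300.00)(71.50) + (2300.00)(71.50) = 348500.00 mm³
ΣAȲ = (2800.00)(100.00) + (2300.00)(10.00) + (2300.00)(190.00) = 740000.00 mm³
X̄ = 348500.00 / 7400.00 = 47.09 mm
Ȳ = 740000.00 / 7400.00 = 100.00 mm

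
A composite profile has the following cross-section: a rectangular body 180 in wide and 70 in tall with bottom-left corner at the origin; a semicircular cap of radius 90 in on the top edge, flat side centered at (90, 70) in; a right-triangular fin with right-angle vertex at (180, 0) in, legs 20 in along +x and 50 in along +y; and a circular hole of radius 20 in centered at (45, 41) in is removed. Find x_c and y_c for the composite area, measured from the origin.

rectangular body: A = 180 × 70 = 12600.00, centroid at (90.00, 35.00).
semicircular top: A = ½π·90² = 12723.45, centroid at (90.00, 108.20).
triangular fin: A = ½·20·50 = 500.00, centroid at (186.67, 16.67).
hole: A = −π·20² = -1256.64, centroid at (45.00, 41.00).
ΣA = 24566.81 in²
ΣAx_c = (12600.00)(90.00) + (12723.45)(90.00) + (500.00)(186.67) + (-1256.64)(45.00) = 2315895.19 in³
ΣAy_c = (12600.00)(35.00) + (12723.45)(108.20) + (500.00)(16.67) + (-1256.64)(41.00) = 1774452.73 in³
x_c = 2315895.19 / 24566.81 = 94.27 in
y_c = 1774452.73 / 24566.81 = 72.23 in

x_c = 94.27 in, y_c = 72.23 in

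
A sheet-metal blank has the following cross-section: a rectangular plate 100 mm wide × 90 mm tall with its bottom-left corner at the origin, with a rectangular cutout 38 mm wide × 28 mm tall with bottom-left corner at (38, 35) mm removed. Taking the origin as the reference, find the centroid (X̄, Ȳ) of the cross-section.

plate: A = 100 × 90 = 9000.00, centroid at (50.00, 45.00).
hole: A = −(38 × 28) = -1064.00, centroid at (57.00, 49.00).
ΣA = 7936.00 mm², ΣAX̄ = 389352.00 mm³, ΣAȲ = 352864.00 mm³.
X̄ = 389352.00/7936.00 = 49.06 mm; Ȳ = 352864.00/7936.00 = 44.46 mm.

X̄ = 49.06 mm, Ȳ = 44.46 mm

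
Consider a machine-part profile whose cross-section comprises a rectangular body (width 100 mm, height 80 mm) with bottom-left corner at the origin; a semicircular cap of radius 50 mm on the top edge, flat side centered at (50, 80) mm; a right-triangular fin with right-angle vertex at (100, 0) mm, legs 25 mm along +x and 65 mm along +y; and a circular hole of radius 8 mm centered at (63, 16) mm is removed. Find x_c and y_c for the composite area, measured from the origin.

rectangular body: A = 100 × 80 = 8000.00, centroid at (50.00, 40.00).
semicircular top: A = ½π·50² = 3926.99, centroid at (50.00, 101.22).
triangular fin: A = ½·25·65 = 812.50, centroid at (108.33, 21.67).
hole: A = −π·8² = -201.06, centroid at (63.00, 16.00).
ΣA = 12538.43 mm², ΣAx_c = 671703.47 mm³, ΣAy_c = 731879.77 mm³.
x_c = 671703.47/12538.43 = 53.57 mm; y_c = 731879.77/12538.43 = 58.37 mm.

x_c = 53.57 mm, y_c = 58.37 mm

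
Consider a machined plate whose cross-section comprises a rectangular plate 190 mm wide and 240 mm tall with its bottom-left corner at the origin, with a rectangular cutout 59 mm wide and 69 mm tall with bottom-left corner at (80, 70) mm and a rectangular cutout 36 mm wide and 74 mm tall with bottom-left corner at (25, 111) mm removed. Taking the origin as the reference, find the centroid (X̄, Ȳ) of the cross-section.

X̄ = 97.05 mm, Ȳ = 119.70 mm

plate: A = 190 × 240 = 45600.00, centroid at (95.00, 120.00).
hole 1: A = −(59 × 69) = -4071.00, centroid at (109.50, 104.50).
hole 2: A = −(36 × 74) = -2664.00, centroid at (43.00, 148.00).
ΣA = 38865.00 mm², ΣAX̄ = 3771673.50 mm³, ΣAȲ = 4652308.50 mm³.
X̄ = 3771673.50/38865.00 = 97.05 mm; Ȳ = 4652308.50/38865.00 = 119.70 mm.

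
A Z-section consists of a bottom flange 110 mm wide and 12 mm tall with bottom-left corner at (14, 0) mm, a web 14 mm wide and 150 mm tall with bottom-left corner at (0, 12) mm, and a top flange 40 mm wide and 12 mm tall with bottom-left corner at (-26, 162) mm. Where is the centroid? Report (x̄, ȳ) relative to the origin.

bottom flange: A = 110 × 12 = 1320.00, centroid at (69.00, 6.00).
web: A = 14 × 150 = 2100.00, centroid at (7.00, 87.00).
top flange: A = 40 × 12 = 480.00, centroid at (-6.00, 168.00).
ΣA = 3900.00 mm²
ΣAx̄ = (1320.00)(69.00) + (2100.00)(7.00) + (480.00)(-6.00) = 102900.00 mm³
ΣAȳ = (1320.00)(6.00) + (2100.00)(87.00) + (480.00)(168.00) = 271260.00 mm³
x̄ = 102900.00 / 3900.00 = 26.38 mm
ȳ = 271260.00 / 3900.00 = 69.55 mm

x̄ = 26.38 mm, ȳ = 69.55 mm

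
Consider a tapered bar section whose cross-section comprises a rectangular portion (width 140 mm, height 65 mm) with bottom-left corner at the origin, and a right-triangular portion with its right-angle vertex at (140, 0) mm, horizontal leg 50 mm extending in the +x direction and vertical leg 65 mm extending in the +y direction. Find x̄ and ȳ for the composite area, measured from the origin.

x̄ = 83.13 mm, ȳ = 30.86 mm

Part | A | x̄ᵢ | ȳᵢ | A·x̄ᵢ | A·ȳᵢ
rectangular portion | 9100.00 | 70.00 | 32.50 | 637000.00 | 295750.00
triangular portion | 1625.00 | 156.67 | 21.67 | 254583.33 | 35208.33
Σ | 10725.00 |  |  | 891583.33 | 330958.33
x̄ = 891583.33 / 10725.00 = 83.13 mm
ȳ = 330958.33 / 10725.00 = 30.86 mm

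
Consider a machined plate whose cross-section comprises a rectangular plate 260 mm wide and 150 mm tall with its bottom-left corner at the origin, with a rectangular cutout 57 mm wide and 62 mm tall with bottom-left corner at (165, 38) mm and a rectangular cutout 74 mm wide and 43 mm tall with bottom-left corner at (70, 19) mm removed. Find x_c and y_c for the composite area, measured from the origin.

x_c = 125.32 mm, y_c = 79.06 mm

plate: A = 260 × 150 = 39000.00, centroid at (130.00, 75.00).
hole 1: A = −(57 × 62) = -3534.00, centroid at (193.50, 69.00).
hole 2: A = −(74 × 43) = -3182.00, centroid at (107.00, 40.50).
ΣA = 32284.00 mm²
ΣAx_c = (39000.00)(130.00) + (-3534.00)(193.50) + (-3182.00)(107.00) = 4045697.00 mm³
ΣAy_c = (39000.00)(75.00) + (-3534.00)(69.00) + (-3182.00)(40.50) = 2552283.00 mm³
x_c = 4045697.00 / 32284.00 = 125.32 mm
y_c = 2552283.00 / 32284.00 = 79.06 mm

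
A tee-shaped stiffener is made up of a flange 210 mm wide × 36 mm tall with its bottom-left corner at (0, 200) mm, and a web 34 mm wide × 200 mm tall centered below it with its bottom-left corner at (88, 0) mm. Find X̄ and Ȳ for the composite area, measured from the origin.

X̄ = 105.00 mm, Ȳ = 162.12 mm

web: A = 34 × 200 = 6800.00, centroid at (105.00, 100.00).
flange: A = 210 × 36 = 7560.00, centroid at (105.00, 218.00).
ΣA = 14360.00 mm², ΣAX̄ = 1507800.00 mm³, ΣAȲ = 2328080.00 mm³.
X̄ = 1507800.00/14360.00 = 105.00 mm; Ȳ = 2328080.00/14360.00 = 162.12 mm.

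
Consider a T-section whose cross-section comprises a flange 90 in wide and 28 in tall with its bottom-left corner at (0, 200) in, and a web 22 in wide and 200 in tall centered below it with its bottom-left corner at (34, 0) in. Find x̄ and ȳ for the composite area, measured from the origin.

x̄ = 45.00 in, ȳ = 141.51 in

web: A = 22 × 200 = 4400.00, centroid at (45.00, 100.00).
flange: A = 90 × 28 = 2520.00, centroid at (45.00, 214.00).
ΣA = 6920.00 in²
ΣAx̄ = (4400.00)(45.00) + (2520.00)(45.00) = 311400.00 in³
ΣAȳ = (4400.00)(100.00) + (2520.00)(214.00) = 979280.00 in³
x̄ = 311400.00 / 6920.00 = 45.00 in
ȳ = 979280.00 / 6920.00 = 141.51 in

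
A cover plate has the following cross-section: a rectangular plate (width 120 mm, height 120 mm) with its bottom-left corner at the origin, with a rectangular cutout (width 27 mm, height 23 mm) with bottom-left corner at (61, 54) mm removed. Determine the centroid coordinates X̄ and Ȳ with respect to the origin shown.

X̄ = 59.35 mm, Ȳ = 59.75 mm

plate: A = 120 × 120 = 14400.00, centroid at (60.00, 60.00).
hole: A = −(27 × 23) = -621.00, centroid at (74.50, 65.50).
ΣA = 13779.00 mm², ΣAX̄ = 817735.50 mm³, ΣAȲ = 823324.50 mm³.
X̄ = 817735.50/13779.00 = 59.35 mm; Ȳ = 823324.50/13779.00 = 59.75 mm.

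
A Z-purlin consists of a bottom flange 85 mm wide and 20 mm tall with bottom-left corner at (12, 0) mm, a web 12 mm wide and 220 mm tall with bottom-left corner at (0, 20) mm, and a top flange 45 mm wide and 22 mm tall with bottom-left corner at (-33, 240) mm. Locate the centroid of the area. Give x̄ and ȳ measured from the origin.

x̄ = 18.40 mm, ȳ = 114.20 mm

Part | A | x̄ᵢ | ȳᵢ | A·x̄ᵢ | A·ȳᵢ
bottom flange | 1700.00 | 54.50 | 10.00 | 92650.00 | 17000.00
web | 2640.00 | 6.00 | 130.00 | 15840.00 | 343200.00
top flange | 990.00 | -10.50 | 251.00 | -10395.00 | 248490.00
Σ | 5330.00 |  |  | 98095.00 | 608690.00
x̄ = 98095.00 / 5330.00 = 18.40 mm
ȳ = 608690.00 / 5330.00 = 114.20 mm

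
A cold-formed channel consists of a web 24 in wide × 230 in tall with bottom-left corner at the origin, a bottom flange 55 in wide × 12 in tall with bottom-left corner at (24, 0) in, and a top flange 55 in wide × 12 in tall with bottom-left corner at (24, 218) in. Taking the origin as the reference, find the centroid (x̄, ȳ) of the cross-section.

x̄ = 19.62 in, ȳ = 115.00 in

web: A = 24 × 230 = 5520.00, centroid at (12.00, 115.00).
bottom flange: A = 55 × 12 = 660.00, centroid at (51.50, 6.00).
top flange: A = 55 × 12 = 660.00, centroid at (51.50, 224.00).
ΣA = 6840.00 in²
ΣAx̄ = (5520.00)(12.00) + (660.00)(51.50) + (660.00)(51.50) = 134220.00 in³
ΣAȳ = (5520.00)(115.00) + (660.00)(6.00) + (660.00)(224.00) = 786600.00 in³
x̄ = 134220.00 / 6840.00 = 19.62 in
ȳ = 786600.00 / 6840.00 = 115.00 in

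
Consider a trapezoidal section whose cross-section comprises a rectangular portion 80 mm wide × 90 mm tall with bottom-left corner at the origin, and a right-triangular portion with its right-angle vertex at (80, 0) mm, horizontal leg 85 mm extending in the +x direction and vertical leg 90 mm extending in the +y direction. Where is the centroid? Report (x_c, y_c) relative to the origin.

rectangular portion: A = 80 × 90 = 7200.00, centroid at (40.00, 45.00).
triangular portion: A = ½·85·90 = 3825.00, centroid at (108.33, 30.00).
ΣA = 11025.00 mm², ΣAx_c = 702375.00 mm³, ΣAy_c = 438750.00 mm³.
x_c = 702375.00/11025.00 = 63.71 mm; y_c = 438750.00/11025.00 = 39.80 mm.

x_c = 63.71 mm, y_c = 39.80 mm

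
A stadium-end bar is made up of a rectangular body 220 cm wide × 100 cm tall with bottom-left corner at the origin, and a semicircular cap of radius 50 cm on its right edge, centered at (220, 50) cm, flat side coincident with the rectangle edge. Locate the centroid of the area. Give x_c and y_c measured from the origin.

rectangular body: A = 220 × 100 = 22000.00, centroid at (110.00, 50.00).
semicircular end: A = ½π·50² = 3926.99, centroid at (241.22, 50.00).
ΣA = 25926.99 cm²
ΣAx_c = (22000.00)(110.00) + (3926.99)(241.22) = 3367271.31 cm³
ΣAy_c = (22000.00)(50.00) + (3926.99)(50.00) = 1296349.54 cm³
x_c = 3367271.31 / 25926.99 = 129.88 cm
y_c = 1296349.54 / 25926.99 = 50.00 cm

x_c = 129.88 cm, y_c = 50.00 cm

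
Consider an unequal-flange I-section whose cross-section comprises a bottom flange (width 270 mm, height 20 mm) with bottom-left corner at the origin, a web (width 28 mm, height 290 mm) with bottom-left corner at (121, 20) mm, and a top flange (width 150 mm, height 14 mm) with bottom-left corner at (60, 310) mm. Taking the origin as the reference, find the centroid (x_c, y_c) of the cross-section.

bottom flange: A = 270 × 20 = 5400.00, centroid at (135.00, 10.00).
web: A = 28 × 290 = 8120.00, centroid at (135.00, 165.00).
top flange: A = 150 × 14 = 2100.00, centroid at (135.00, 317.00).
ΣA = 15620.00 mm², ΣAx_c = 2108700.00 mm³, ΣAy_c = 2059500.00 mm³.
x_c = 2108700.00/15620.00 = 135.00 mm; y_c = 2059500.00/15620.00 = 131.85 mm.

x_c = 135.00 mm, y_c = 131.85 mm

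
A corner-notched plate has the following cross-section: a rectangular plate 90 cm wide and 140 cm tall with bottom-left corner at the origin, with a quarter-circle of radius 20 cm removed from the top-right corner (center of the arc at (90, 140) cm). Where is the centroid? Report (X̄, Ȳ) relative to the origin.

Part | A | x̄ᵢ | ȳᵢ | A·x̄ᵢ | A·ȳᵢ
plate | 12600.00 | 45.00 | 70.00 | 567000.00 | 882000.00
removed quarter-circle | -314.16 | 81.51 | 131.51 | -25607.67 | -41315.63
Σ | 12285.84 |  |  | 541392.33 | 840684.37
X̄ = 541392.33 / 12285.84 = 44.07 cm
Ȳ = 840684.37 / 12285.84 = 68.43 cm

X̄ = 44.07 cm, Ȳ = 68.43 cm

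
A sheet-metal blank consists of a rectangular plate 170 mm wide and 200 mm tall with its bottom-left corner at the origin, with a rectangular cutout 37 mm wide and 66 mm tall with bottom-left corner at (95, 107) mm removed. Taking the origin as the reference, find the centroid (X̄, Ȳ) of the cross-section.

X̄ = 82.79 mm, Ȳ = 96.90 mm

plate: A = 170 × 200 = 34000.00, centroid at (85.00, 100.00).
hole: A = −(37 × 66) = -2442.00, centroid at (113.50, 140.00).
ΣA = 31558.00 mm², ΣAX̄ = 2612833.00 mm³, ΣAȲ = 3058120.00 mm³.
X̄ = 2612833.00/31558.00 = 82.79 mm; Ȳ = 3058120.00/31558.00 = 96.90 mm.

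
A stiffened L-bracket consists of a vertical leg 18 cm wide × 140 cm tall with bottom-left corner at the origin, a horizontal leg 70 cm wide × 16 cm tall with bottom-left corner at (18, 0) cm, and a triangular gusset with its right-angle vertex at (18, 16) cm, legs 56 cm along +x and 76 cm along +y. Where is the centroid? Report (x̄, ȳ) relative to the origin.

vertical leg: A = 18 × 140 = 2520.00, centroid at (9.00, 70.00).
horizontal leg: A = 70 × 16 = 1120.00, centroid at (53.00, 8.00).
gusset: A = ½·56·76 = 2128.00, centroid at (36.67, 41.33).
ΣA = 5768.00 cm²
ΣAx̄ = (2520.00)(9.00) + (1120.00)(53.00) + (2128.00)(36.67) = 160066.67 cm³
ΣAȳ = (2520.00)(70.00) + (1120.00)(8.00) + (2128.00)(41.33) = 273317.33 cm³
x̄ = 160066.67 / 5768.00 = 27.75 cm
ȳ = 273317.33 / 5768.00 = 47.39 cm

x̄ = 27.75 cm, ȳ = 47.39 cm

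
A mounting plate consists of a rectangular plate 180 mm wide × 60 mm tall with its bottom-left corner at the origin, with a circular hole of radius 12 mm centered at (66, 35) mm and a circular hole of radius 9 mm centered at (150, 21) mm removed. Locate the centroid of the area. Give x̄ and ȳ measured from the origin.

plate: A = 180 × 60 = 10800.00, centroid at (90.00, 30.00).
hole 1: A = −π·12² = -452.39, centroid at (66.00, 35.00).
hole 2: A = −π·9² = -254.47, centroid at (150.00, 21.00).
ΣA = 10093.14 mm², ΣAx̄ = 903971.95 mm³, ΣAȳ = 302822.52 mm³.
x̄ = 903971.95/10093.14 = 89.56 mm; ȳ = 302822.52/10093.14 = 30.00 mm.

x̄ = 89.56 mm, ȳ = 30.00 mm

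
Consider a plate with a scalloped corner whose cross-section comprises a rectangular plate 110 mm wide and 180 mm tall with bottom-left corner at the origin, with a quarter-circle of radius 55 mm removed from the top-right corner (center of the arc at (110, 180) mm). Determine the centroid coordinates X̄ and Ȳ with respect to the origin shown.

plate: A = 110 × 180 = 19800.00, centroid at (55.00, 90.00).
removed quarter-circle: A = −¼π·55² = -2375.83, centroid at (86.66, 156.66).
ΣA = 17424.17 mm²
ΣAX̄ = (19800.00)(55.00) + (-2375.83)(86.66) = 883117.09 mm³
ΣAȲ = (19800.00)(90.00) + (-2375.83)(156.66) = 1409809.03 mm³
X̄ = 883117.09 / 17424.17 = 50.68 mm
Ȳ = 1409809.03 / 17424.17 = 80.91 mm

X̄ = 50.68 mm, Ȳ = 80.91 mm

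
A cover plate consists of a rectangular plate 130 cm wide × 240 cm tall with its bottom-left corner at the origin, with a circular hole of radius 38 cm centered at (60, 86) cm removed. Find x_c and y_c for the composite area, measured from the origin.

x_c = 65.85 cm, y_c = 125.78 cm

Part | A | x̄ᵢ | ȳᵢ | A·x̄ᵢ | A·ȳᵢ
plate | 31200.00 | 65.00 | 120.00 | 2028000.00 | 3744000.00
hole | -4536.46 | 60.00 | 86.00 | -272187.59 | -390135.54
Σ | 26663.54 |  |  | 1755812.41 | 3353864.46
x_c = 1755812.41 / 26663.54 = 65.85 cm
y_c = 3353864.46 / 26663.54 = 125.78 cm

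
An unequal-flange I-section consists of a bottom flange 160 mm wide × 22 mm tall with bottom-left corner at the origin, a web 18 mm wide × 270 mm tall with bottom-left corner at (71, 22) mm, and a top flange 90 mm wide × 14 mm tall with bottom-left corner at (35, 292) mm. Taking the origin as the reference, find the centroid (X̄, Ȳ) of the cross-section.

X̄ = 80.00 mm, Ȳ = 122.25 mm

Part | A | x̄ᵢ | ȳᵢ | A·x̄ᵢ | A·ȳᵢ
bottom flange | 3520.00 | 80.00 | 11.00 | 281600.00 | 38720.00
web | 4860.00 | 80.00 | 157.00 | 388800.00 | 763020.00
top flange | 1260.00 | 80.00 | 299.00 | 100800.00 | 376740.00
Σ | 9640.00 |  |  | 771200.00 | 1178480.00
X̄ = 771200.00 / 9640.00 = 80.00 mm
Ȳ = 1178480.00 / 9640.00 = 122.25 mm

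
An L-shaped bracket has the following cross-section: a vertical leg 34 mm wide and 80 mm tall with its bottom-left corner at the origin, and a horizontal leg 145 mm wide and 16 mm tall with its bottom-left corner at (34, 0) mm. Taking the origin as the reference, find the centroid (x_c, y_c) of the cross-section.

Part | A | x̄ᵢ | ȳᵢ | A·x̄ᵢ | A·ȳᵢ
vertical leg | 2720.00 | 17.00 | 40.00 | 46240.00 | 108800.00
horizontal leg | 2320.00 | 106.50 | 8.00 | 247080.00 | 18560.00
Σ | 5040.00 |  |  | 293320.00 | 127360.00
x_c = 293320.00 / 5040.00 = 58.20 mm
y_c = 127360.00 / 5040.00 = 25.27 mm

x_c = 58.20 mm, y_c = 25.27 mm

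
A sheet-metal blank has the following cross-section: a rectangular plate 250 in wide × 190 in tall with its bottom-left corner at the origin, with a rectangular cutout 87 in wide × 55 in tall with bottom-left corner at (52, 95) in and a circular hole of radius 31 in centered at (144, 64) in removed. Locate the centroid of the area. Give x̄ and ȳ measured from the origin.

x̄ = 127.11 in, ȳ = 94.04 in

plate: A = 250 × 190 = 47500.00, centroid at (125.00, 95.00).
hole 1: A = −(87 × 55) = -4785.00, centroid at (95.50, 122.50).
hole 2: A = −π·31² = -3019.07, centroid at (144.00, 64.00).
ΣA = 39695.93 in², ΣAx̄ = 5045786.34 in³, ΣAȳ = 3733116.99 in³.
x̄ = 5045786.34/39695.93 = 127.11 in; ȳ = 3733116.99/39695.93 = 94.04 in.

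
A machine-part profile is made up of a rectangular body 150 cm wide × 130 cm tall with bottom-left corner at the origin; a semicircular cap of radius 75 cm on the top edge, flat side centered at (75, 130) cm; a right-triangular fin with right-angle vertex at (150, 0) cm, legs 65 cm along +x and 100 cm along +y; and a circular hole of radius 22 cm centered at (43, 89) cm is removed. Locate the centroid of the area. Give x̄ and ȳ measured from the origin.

rectangular body: A = 150 × 130 = 19500.00, centroid at (75.00, 65.00).
semicircular top: A = ½π·75² = 8835.73, centroid at (75.00, 161.83).
triangular fin: A = ½·65·100 = 3250.00, centroid at (171.67, 33.33).
hole: A = −π·22² = -1520.53, centroid at (43.00, 89.00).
ΣA = 30065.20 cm², ΣAx̄ = 2617713.54 cm³, ΣAȳ = 2670400.90 cm³.
x̄ = 2617713.54/30065.20 = 87.07 cm; ȳ = 2670400.90/30065.20 = 88.82 cm.

x̄ = 87.07 cm, ȳ = 88.82 cm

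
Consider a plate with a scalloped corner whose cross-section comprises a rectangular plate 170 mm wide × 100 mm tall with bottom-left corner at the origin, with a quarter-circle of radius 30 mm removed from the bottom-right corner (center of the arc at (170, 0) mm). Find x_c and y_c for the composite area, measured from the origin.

plate: A = 170 × 100 = 17000.00, centroid at (85.00, 50.00).
removed quarter-circle: A = −¼π·30² = -706.86, centroid at (157.27, 12.73).
ΣA = 16293.14 mm²
ΣAx_c = (17000.00)(85.00) + (-706.86)(157.27) = 1333834.08 mm³
ΣAy_c = (17000.00)(50.00) + (-706.86)(12.73) = 841000.00 mm³
x_c = 1333834.08 / 16293.14 = 81.86 mm
y_c = 841000.00 / 16293.14 = 51.62 mm

x_c = 81.86 mm, y_c = 51.62 mm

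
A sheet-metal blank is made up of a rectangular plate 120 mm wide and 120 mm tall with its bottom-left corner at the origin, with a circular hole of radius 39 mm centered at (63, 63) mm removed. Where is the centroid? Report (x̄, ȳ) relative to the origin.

Part | A | x̄ᵢ | ȳᵢ | A·x̄ᵢ | A·ȳᵢ
plate | 14400.00 | 60.00 | 60.00 | 864000.00 | 864000.00
hole | -4778.36 | 63.00 | 63.00 | -301036.83 | -301036.83
Σ | 9621.64 |  |  | 562963.17 | 562963.17
x̄ = 562963.17 / 9621.64 = 58.51 mm
ȳ = 562963.17 / 9621.64 = 58.51 mm

x̄ = 58.51 mm, ȳ = 58.51 mm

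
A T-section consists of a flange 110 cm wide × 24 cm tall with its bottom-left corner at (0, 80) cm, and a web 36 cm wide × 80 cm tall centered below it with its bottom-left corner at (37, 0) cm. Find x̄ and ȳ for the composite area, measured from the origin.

x̄ = 55.00 cm, ȳ = 64.87 cm

web: A = 36 × 80 = 2880.00, centroid at (55.00, 40.00).
flange: A = 110 × 24 = 2640.00, centroid at (55.00, 92.00).
ΣA = 5520.00 cm²
ΣAx̄ = (2880.00)(55.00) + (2640.00)(55.00) = 303600.00 cm³
ΣAȳ = (2880.00)(40.00) + (2640.00)(92.00) = 358080.00 cm³
x̄ = 303600.00 / 5520.00 = 55.00 cm
ȳ = 358080.00 / 5520.00 = 64.87 cm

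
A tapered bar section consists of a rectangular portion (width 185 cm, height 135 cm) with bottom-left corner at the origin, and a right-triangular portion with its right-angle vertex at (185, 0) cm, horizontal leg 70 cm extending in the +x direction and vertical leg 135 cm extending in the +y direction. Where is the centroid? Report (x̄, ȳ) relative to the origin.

x̄ = 110.93 cm, ȳ = 63.92 cm

rectangular portion: A = 185 × 135 = 24975.00, centroid at (92.50, 67.50).
triangular portion: A = ½·70·135 = 4725.00, centroid at (208.33, 45.00).
ΣA = 29700.00 cm², ΣAx̄ = 3294562.50 cm³, ΣAȳ = 1898437.50 cm³.
x̄ = 3294562.50/29700.00 = 110.93 cm; ȳ = 1898437.50/29700.00 = 63.92 cm.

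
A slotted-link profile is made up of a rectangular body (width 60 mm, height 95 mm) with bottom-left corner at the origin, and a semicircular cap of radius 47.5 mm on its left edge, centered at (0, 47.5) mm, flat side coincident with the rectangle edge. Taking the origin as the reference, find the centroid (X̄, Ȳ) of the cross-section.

rectangular body: A = 60 × 95 = 5700.00, centroid at (30.00, 47.50).
semicircular end: A = ½π·47.5² = 3544.11, centroid at (-20.16, 47.50).
ΣA = 9244.11 mm², ΣAX̄ = 99552.08 mm³, ΣAȲ = 439095.19 mm³.
X̄ = 99552.08/9244.11 = 10.77 mm; Ȳ = 439095.19/9244.11 = 47.50 mm.

X̄ = 10.77 mm, Ȳ = 47.50 mm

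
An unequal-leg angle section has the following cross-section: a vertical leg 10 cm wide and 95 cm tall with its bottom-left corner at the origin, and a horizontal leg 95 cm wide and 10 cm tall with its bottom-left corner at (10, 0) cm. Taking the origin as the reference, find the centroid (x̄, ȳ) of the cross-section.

x̄ = 31.25 cm, ȳ = 26.25 cm

vertical leg: A = 10 × 95 = 950.00, centroid at (5.00, 47.50).
horizontal leg: A = 95 × 10 = 950.00, centroid at (57.50, 5.00).
ΣA = 1900.00 cm²
ΣAx̄ = (950.00)(5.00) + (950.00)(57.50) = 59375.00 cm³
ΣAȳ = (950.00)(47.50) + (950.00)(5.00) = 49875.00 cm³
x̄ = 59375.00 / 1900.00 = 31.25 cm
ȳ = 49875.00 / 1900.00 = 26.25 cm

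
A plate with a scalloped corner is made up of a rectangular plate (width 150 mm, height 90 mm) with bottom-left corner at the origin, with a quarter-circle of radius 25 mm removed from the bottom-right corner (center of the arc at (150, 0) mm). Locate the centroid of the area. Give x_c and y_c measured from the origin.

x_c = 72.57 mm, y_c = 46.30 mm

plate: A = 150 × 90 = 13500.00, centroid at (75.00, 45.00).
removed quarter-circle: A = −¼π·25² = -490.87, centroid at (139.39, 10.61).
ΣA = 13009.13 mm², ΣAx_c = 944077.26 mm³, ΣAy_c = 602291.67 mm³.
x_c = 944077.26/13009.13 = 72.57 mm; y_c = 602291.67/13009.13 = 46.30 mm.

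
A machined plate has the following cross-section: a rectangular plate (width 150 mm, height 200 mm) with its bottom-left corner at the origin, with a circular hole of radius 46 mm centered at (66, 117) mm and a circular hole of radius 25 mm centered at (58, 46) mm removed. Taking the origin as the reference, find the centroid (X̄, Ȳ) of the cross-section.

X̄ = 79.36 mm, Ȳ = 99.67 mm

Part | A | x̄ᵢ | ȳᵢ | A·x̄ᵢ | A·ȳᵢ
plate | 30000.00 | 75.00 | 100.00 | 2250000.00 | 3000000.00
hole 1 | -6647.61 | 66.00 | 117.00 | -438742.26 | -777770.38
hole 2 | -1963.50 | 58.00 | 46.00 | -113882.73 | -90320.79
Σ | 21388.89 |  |  | 1697375.00 | 2131908.83
X̄ = 1697375.00 / 21388.89 = 79.36 mm
Ȳ = 2131908.83 / 21388.89 = 99.67 mm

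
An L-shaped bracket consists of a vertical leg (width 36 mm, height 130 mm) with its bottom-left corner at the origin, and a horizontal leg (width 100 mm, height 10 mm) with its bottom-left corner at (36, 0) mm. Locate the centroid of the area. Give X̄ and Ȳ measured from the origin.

X̄ = 29.97 mm, Ȳ = 54.44 mm

vertical leg: A = 36 × 130 = 4680.00, centroid at (18.00, 65.00).
horizontal leg: A = 100 × 10 = 1000.00, centroid at (86.00, 5.00).
ΣA = 5680.00 mm², ΣAX̄ = 170240.00 mm³, ΣAȲ = 309200.00 mm³.
X̄ = 170240.00/5680.00 = 29.97 mm; Ȳ = 309200.00/5680.00 = 54.44 mm.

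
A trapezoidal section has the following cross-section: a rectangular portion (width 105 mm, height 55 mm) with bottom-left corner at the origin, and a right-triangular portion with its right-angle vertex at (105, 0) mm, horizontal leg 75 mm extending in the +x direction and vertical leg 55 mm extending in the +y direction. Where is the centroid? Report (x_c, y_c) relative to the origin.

x_c = 72.89 mm, y_c = 25.09 mm

Part | A | x̄ᵢ | ȳᵢ | A·x̄ᵢ | A·ȳᵢ
rectangular portion | 5775.00 | 52.50 | 27.50 | 303187.50 | 158812.50
triangular portion | 2062.50 | 130.00 | 18.33 | 268125.00 | 37812.50
Σ | 7837.50 |  |  | 571312.50 | 196625.00
x_c = 571312.50 / 7837.50 = 72.89 mm
y_c = 196625.00 / 7837.50 = 25.09 mm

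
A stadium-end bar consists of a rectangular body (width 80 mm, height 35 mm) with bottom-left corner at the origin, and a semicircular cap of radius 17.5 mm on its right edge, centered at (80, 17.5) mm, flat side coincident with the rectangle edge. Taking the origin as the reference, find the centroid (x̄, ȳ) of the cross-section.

rectangular body: A = 80 × 35 = 2800.00, centroid at (40.00, 17.50).
semicircular end: A = ½π·17.5² = 481.06, centroid at (87.43, 17.50).
ΣA = 3281.06 mm², ΣAx̄ = 154057.43 mm³, ΣAȳ = 57418.49 mm³.
x̄ = 154057.43/3281.06 = 46.95 mm; ȳ = 57418.49/3281.06 = 17.50 mm.

x̄ = 46.95 mm, ȳ = 17.50 mm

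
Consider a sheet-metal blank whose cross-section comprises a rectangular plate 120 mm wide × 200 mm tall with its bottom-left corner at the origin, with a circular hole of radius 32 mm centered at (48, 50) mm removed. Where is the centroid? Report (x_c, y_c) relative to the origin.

plate: A = 120 × 200 = 24000.00, centroid at (60.00, 100.00).
hole: A = −π·32² = -3216.99, centroid at (48.00, 50.00).
ΣA = 20783.01 mm², ΣAx_c = 1285584.44 mm³, ΣAy_c = 2239150.46 mm³.
x_c = 1285584.44/20783.01 = 61.86 mm; y_c = 2239150.46/20783.01 = 107.74 mm.

x_c = 61.86 mm, y_c = 107.74 mm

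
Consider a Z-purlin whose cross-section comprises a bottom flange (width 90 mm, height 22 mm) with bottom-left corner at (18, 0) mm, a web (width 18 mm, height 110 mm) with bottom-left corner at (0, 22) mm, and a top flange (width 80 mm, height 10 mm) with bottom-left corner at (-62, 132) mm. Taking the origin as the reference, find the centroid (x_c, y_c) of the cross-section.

bottom flange: A = 90 × 22 = 1980.00, centroid at (63.00, 11.00).
web: A = 18 × 110 = 1980.00, centroid at (9.00, 77.00).
top flange: A = 80 × 10 = 800.00, centroid at (-22.00, 137.00).
ΣA = 4760.00 mm²
ΣAx_c = (1980.00)(63.00) + (1980.00)(9.00) + (800.00)(-22.00) = 124960.00 mm³
ΣAy_c = (1980.00)(11.00) + (1980.00)(77.00) + (800.00)(137.00) = 283840.00 mm³
x_c = 124960.00 / 4760.00 = 26.25 mm
y_c = 283840.00 / 4760.00 = 59.63 mm

x_c = 26.25 mm, y_c = 59.63 mm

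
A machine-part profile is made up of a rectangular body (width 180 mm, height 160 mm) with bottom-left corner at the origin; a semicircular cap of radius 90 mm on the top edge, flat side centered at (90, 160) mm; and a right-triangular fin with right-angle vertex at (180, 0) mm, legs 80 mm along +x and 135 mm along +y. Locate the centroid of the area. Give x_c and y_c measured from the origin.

x_c = 103.43 mm, y_c = 108.02 mm

rectangular body: A = 180 × 160 = 28800.00, centroid at (90.00, 80.00).
semicircular top: A = ½π·90² = 12723.45, centroid at (90.00, 198.20).
triangular fin: A = ½·80·135 = 5400.00, centroid at (206.67, 45.00).
ΣA = 46923.45 mm²
ΣAx_c = (28800.00)(90.00) + (12723.45)(90.00) + (5400.00)(206.67) = 4853110.52 mm³
ΣAy_c = (28800.00)(80.00) + (12723.45)(198.20) + (5400.00)(45.00) = 5068752.04 mm³
x_c = 4853110.52 / 46923.45 = 103.43 mm
y_c = 5068752.04 / 46923.45 = 108.02 mm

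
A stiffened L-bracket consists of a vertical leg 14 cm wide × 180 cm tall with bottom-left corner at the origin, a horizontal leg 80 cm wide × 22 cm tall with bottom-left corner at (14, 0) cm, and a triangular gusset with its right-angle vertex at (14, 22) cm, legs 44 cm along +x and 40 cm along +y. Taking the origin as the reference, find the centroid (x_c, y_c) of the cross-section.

vertical leg: A = 14 × 180 = 2520.00, centroid at (7.00, 90.00).
horizontal leg: A = 80 × 22 = 1760.00, centroid at (54.00, 11.00).
gusset: A = ½·44·40 = 880.00, centroid at (28.67, 35.33).
ΣA = 5160.00 cm²
ΣAx_c = (2520.00)(7.00) + (1760.00)(54.00) + (880.00)(28.67) = 137906.67 cm³
ΣAy_c = (2520.00)(90.00) + (1760.00)(11.00) + (880.00)(35.33) = 277253.33 cm³
x_c = 137906.67 / 5160.00 = 26.73 cm
y_c = 277253.33 / 5160.00 = 53.73 cm

x_c = 26.73 cm, y_c = 53.73 cm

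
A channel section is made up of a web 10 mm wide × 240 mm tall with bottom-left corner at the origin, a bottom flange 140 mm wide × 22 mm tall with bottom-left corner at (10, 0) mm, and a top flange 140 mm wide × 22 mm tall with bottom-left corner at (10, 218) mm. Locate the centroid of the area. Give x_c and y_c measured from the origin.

x_c = 58.97 mm, y_c = 120.00 mm

web: A = 10 × 240 = 2400.00, centroid at (5.00, 120.00).
bottom flange: A = 140 × 22 = 3080.00, centroid at (80.00, 11.00).
top flange: A = 140 × 22 = 3080.00, centroid at (80.00, 229.00).
ΣA = 8560.00 mm², ΣAx_c = 504800.00 mm³, ΣAy_c = 1027200.00 mm³.
x_c = 504800.00/8560.00 = 58.97 mm; y_c = 1027200.00/8560.00 = 120.00 mm.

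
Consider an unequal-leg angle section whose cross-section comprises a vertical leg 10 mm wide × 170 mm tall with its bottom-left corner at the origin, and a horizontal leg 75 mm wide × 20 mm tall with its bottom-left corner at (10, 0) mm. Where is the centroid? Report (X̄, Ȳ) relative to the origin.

vertical leg: A = 10 × 170 = 1700.00, centroid at (5.00, 85.00).
horizontal leg: A = 75 × 20 = 1500.00, centroid at (47.50, 10.00).
ΣA = 3200.00 mm², ΣAX̄ = 79750.00 mm³, ΣAȲ = 159500.00 mm³.
X̄ = 79750.00/3200.00 = 24.92 mm; Ȳ = 159500.00/3200.00 = 49.84 mm.

X̄ = 24.92 mm, Ȳ = 49.84 mm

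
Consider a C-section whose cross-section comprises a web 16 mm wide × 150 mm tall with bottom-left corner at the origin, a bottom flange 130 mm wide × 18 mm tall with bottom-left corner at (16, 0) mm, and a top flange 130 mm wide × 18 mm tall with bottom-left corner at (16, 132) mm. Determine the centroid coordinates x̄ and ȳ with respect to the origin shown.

x̄ = 56.25 mm, ȳ = 75.00 mm

Part | A | x̄ᵢ | ȳᵢ | A·x̄ᵢ | A·ȳᵢ
web | 2400.00 | 8.00 | 75.00 | 19200.00 | 180000.00
bottom flange | 2340.00 | 81.00 | 9.00 | 189540.00 | 21060.00
top flange | 2340.00 | 81.00 | 141.00 | 189540.00 | 329940.00
Σ | 7080.00 |  |  | 398280.00 | 531000.00
x̄ = 398280.00 / 7080.00 = 56.25 mm
ȳ = 531000.00 / 7080.00 = 75.00 mm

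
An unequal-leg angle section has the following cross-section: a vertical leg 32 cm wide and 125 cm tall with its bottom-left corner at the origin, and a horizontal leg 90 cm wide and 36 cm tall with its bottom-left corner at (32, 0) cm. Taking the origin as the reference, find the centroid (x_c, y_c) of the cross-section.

vertical leg: A = 32 × 125 = 4000.00, centroid at (16.00, 62.50).
horizontal leg: A = 90 × 36 = 3240.00, centroid at (77.00, 18.00).
ΣA = 7240.00 cm², ΣAx_c = 313480.00 cm³, ΣAy_c = 308320.00 cm³.
x_c = 313480.00/7240.00 = 43.30 cm; y_c = 308320.00/7240.00 = 42.59 cm.

x_c = 43.30 cm, y_c = 42.59 cm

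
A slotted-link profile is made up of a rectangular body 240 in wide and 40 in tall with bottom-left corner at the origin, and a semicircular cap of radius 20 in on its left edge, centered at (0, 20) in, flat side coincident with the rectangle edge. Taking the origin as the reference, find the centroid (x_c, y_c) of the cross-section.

x_c = 112.11 in, y_c = 20.00 in

rectangular body: A = 240 × 40 = 9600.00, centroid at (120.00, 20.00).
semicircular end: A = ½π·20² = 628.32, centroid at (-8.49, 20.00).
ΣA = 10228.32 in², ΣAx_c = 1146666.67 in³, ΣAy_c = 204566.37 in³.
x_c = 1146666.67/10228.32 = 112.11 in; y_c = 204566.37/10228.32 = 20.00 in.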